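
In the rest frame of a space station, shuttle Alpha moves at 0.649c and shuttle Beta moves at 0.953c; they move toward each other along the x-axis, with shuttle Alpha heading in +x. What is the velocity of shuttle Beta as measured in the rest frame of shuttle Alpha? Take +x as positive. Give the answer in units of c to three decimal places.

-0.990c

β_A = 0.649, β_B = -0.953.
Transform to A's frame with the inverse velocity-addition law: u' = (u − v)/(1 − uv/c²), taking u = β_B and v = β_A.
u' = (-0.953 − 0.649) / (1 − (0.649)(-0.953)) = -1.6020/1.6185 = -0.9898.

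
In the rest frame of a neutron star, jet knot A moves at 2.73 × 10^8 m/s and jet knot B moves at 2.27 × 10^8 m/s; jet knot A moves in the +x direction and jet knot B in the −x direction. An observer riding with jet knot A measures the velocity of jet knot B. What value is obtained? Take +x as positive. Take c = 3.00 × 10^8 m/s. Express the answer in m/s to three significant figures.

-2.96 × 10^8 m/s

β_A = 0.910, β_B = -0.757 (dividing each by c = 3.00 × 10^8 m/s).
Transform to A's frame with the inverse velocity-addition law: u' = (u − v)/(1 − uv/c²), taking u = β_B and v = β_A.
u' = (-0.757 − 0.910) / (1 − (0.910)(-0.757)) = -1.6667/1.6886 = -0.9870.
u' = -0.9870 × 3.00 × 10^8 m/s.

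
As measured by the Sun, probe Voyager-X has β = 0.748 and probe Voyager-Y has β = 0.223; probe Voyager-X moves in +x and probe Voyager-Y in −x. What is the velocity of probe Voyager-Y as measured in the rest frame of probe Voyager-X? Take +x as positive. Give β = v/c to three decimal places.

β_A = 0.748, β_B = -0.223.
Transform to A's frame with the inverse velocity-addition law: u' = (u − v)/(1 − uv/c²), taking u = β_B and v = β_A.
u' = (-0.223 − 0.748) / (1 − (0.748)(-0.223)) = -0.9710/1.1668 = -0.8322.

β = -0.832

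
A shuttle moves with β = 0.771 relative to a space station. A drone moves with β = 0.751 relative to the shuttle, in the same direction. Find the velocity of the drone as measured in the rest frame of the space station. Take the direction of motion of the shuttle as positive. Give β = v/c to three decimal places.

With v = 0.771 and u' = 0.751 (in units of c),
u = (u' + v)/(1 + u'v/c²):
u = (0.751 + 0.771) / (1 + 0.751·0.771) = 1.5220/1.5790 = 0.9639

β = 0.964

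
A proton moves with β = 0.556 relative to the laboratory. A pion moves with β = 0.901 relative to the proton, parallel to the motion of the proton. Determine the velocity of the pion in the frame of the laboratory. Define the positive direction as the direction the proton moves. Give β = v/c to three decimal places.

With v = 0.556 and u' = 0.901 (in units of c),
u = (u' + v)/(1 + u'v/c²):
u = (0.901 + 0.556) / (1 + 0.901·0.556) = 1.4570/1.5010 = 0.9707

β = 0.971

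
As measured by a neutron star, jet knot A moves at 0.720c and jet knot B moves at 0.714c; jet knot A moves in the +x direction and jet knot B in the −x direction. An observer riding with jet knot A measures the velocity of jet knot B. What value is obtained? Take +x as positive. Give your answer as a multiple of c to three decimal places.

β_A = 0.720, β_B = -0.714.
Transform to A's frame with the inverse velocity-addition law: u' = (u − v)/(1 − uv/c²), taking u = β_B and v = β_A.
u' = (-0.714 − 0.720) / (1 − (0.720)(-0.714)) = -1.4340/1.5141 = -0.9471.

-0.947c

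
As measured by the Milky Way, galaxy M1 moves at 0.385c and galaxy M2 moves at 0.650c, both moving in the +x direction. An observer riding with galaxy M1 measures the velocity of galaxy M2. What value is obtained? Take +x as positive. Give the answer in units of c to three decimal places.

+0.353c

β_A = 0.385, β_B = 0.650.
Transform to A's frame with the inverse velocity-addition law: u' = (u − v)/(1 − uv/c²), taking u = β_B and v = β_A.
u' = (0.650 − 0.385) / (1 − (0.385)(0.650)) = 0.2650/0.7498 = 0.3535.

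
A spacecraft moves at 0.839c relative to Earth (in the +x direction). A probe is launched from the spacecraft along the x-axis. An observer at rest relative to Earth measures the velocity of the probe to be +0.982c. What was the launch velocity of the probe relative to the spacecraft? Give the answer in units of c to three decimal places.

Invert the composition law: u' = (u − v)/(1 − uv/c²).
u' = (0.982 − 0.839) / (1 − (0.982)(0.839)) = 0.1430/0.1761 = 0.8120.

+0.812c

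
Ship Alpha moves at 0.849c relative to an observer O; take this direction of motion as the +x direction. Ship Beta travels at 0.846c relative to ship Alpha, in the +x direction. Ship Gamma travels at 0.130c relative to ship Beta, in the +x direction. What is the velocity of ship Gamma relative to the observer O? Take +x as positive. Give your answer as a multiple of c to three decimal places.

Apply u = (u' + v)/(1 + u'v/c²) successively, working outward toward the observer O.
Start: velocity of ship Alpha relative to the observer O = 0.8490c.
Compose with ship Beta (u' = 0.846 in ship Alpha frame): u_1 = (0.846 + 0.849) / (1 + 0.846·0.849) = 1.6950/1.7183 = 0.9865.
Compose with ship Gamma (u' = 0.130 in ship Beta frame): u_2 = (0.130 + 0.986) / (1 + 0.130·0.986) = 1.1165/1.1282 = 0.9896.

0.990c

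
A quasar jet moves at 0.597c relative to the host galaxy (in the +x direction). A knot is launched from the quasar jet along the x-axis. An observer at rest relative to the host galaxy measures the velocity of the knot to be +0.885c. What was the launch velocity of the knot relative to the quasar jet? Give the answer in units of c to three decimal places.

Invert the composition law: u' = (u − v)/(1 − uv/c²).
u' = (0.885 − 0.597) / (1 − (0.885)(0.597)) = 0.2880/0.4717 = 0.6106.

+0.611c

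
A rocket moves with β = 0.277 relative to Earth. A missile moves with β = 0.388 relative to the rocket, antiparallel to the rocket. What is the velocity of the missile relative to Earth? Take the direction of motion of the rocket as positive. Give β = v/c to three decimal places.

With v = 0.277 and u' = -0.388 (in units of c),
u = (u' + v)/(1 + u'v/c²):
u = (-0.388 + 0.277) / (1 + (-0.388)·0.277) = -0.1110/0.8925 = -0.1244

β = -0.124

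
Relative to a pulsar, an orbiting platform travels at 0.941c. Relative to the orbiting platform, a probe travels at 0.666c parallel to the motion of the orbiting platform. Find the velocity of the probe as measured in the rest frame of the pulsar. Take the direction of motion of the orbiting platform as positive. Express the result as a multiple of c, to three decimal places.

0.988c

With v = 0.941 and u' = 0.666 (in units of c),
u = (u' + v)/(1 + u'v/c²):
u = (0.666 + 0.941) / (1 + 0.666·0.941) = 1.6070/1.6267 = 0.9879
(Galilean addition would give +1.607c, exceeding c.)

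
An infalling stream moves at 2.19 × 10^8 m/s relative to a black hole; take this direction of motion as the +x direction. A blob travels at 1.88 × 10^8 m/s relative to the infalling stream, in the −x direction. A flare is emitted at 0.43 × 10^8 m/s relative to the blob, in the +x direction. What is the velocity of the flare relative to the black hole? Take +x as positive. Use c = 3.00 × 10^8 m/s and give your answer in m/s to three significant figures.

+9.75 × 10^7 m/s

Apply u = (u' + v)/(1 + u'v/c²) successively, working outward toward the black hole.
(Dividing each given speed by c = 3.00 × 10^8 m/s to work in units of c.)
Start: velocity of the infalling stream relative to the black hole = 0.7300c.
Compose with the blob (u' = -0.627 in the infalling stream frame): u_1 = (-0.627 + 0.730) / (1 + (-0.627)·0.730) = 0.1033/0.5425 = 0.1905.
Compose with the flare (u' = 0.143 in the blob frame): u_2 = (0.143 + 0.190) / (1 + 0.143·0.190) = 0.3338/1.0273 = 0.3249.
So u = 0.3249 × 3.00 × 10^8 m/s.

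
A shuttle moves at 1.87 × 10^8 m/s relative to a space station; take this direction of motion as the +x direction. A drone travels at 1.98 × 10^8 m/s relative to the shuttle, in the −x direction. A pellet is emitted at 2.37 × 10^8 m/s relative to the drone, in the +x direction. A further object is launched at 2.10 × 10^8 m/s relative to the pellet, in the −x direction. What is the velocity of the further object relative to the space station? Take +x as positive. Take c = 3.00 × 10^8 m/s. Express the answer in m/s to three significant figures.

Apply u = (u' + v)/(1 + u'v/c²) successively, working outward toward the space station.
(Dividing each given speed by c = 3.00 × 10^8 m/s to work in units of c.)
Start: velocity of the shuttle relative to the space station = 0.6233c.
Compose with the drone (u' = -0.660 in the shuttle frame): u_1 = (-0.660 + 0.623) / (1 + (-0.660)·0.623) = -0.0367/0.5886 = -0.0623.
Compose with the pellet (u' = 0.790 in the drone frame): u_2 = (0.790 + (-0.062)) / (1 + 0.790·(-0.062)) = 0.7277/0.9508 = 0.7654.
Compose with the further object (u' = -0.700 in the pellet frame): u_3 = (-0.700 + 0.765) / (1 + (-0.700)·0.765) = 0.0654/0.4642 = 0.1408.
So u = 0.1408 × 3.00 × 10^8 m/s.

+4.22 × 10^7 m/s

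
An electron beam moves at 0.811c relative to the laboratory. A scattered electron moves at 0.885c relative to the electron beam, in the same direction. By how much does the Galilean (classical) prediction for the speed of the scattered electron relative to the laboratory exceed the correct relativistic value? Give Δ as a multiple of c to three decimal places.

Galilean: u_cl = 0.885 + 0.811 = 1.6960.
Relativistic: u_rel = (0.885 + 0.811) / (1 + 0.885·0.811) = 1.6960/1.7177 = 0.9873.
Δ = 1.6960 − 0.9873 = 0.7087.
(The classical prediction exceeds c; the relativistic result does not.)

Δ = 0.709c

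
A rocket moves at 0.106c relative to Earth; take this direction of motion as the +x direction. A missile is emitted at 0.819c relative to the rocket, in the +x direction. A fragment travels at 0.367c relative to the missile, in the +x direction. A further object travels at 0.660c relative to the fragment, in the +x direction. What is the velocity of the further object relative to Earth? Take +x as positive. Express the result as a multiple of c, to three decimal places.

Apply u = (u' + v)/(1 + u'v/c²) successively, working outward toward Earth.
Start: velocity of the rocket relative to Earth = 0.1060c.
Compose with the missile (u' = 0.819 in the rocket frame): u_1 = (0.819 + 0.106) / (1 + 0.819·0.106) = 0.9250/1.0868 = 0.8511.
Compose with the fragment (u' = 0.367 in the missile frame): u_2 = (0.367 + 0.851) / (1 + 0.367·0.851) = 1.2181/1.3124 = 0.9282.
Compose with the further object (u' = 0.660 in the fragment frame): u_3 = (0.660 + 0.928) / (1 + 0.660·0.928) = 1.5882/1.6126 = 0.9849.

0.985c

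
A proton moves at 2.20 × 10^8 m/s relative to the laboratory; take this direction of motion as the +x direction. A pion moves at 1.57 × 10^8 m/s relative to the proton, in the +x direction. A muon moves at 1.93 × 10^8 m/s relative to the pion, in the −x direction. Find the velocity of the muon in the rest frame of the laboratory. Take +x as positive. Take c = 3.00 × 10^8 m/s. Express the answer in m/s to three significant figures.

Apply u = (u' + v)/(1 + u'v/c²) successively, working outward toward the laboratory.
(Dividing each given speed by c = 3.00 × 10^8 m/s to work in units of c.)
Start: velocity of the proton relative to the laboratory = 0.7333c.
Compose with the pion (u' = 0.523 in the proton frame): u_1 = (0.523 + 0.733) / (1 + 0.523·0.733) = 1.2567/1.3838 = 0.9081.
Compose with the muon (u' = -0.643 in the pion frame): u_2 = (-0.643 + 0.908) / (1 + (-0.643)·0.908) = 0.2648/0.4158 = 0.6369.
So u = 0.6369 × 3.00 × 10^8 m/s.

+1.91 × 10^8 m/s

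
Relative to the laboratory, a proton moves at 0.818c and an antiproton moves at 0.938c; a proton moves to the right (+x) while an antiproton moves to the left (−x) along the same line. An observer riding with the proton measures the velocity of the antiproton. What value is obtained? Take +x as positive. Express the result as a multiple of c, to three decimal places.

β_A = 0.818, β_B = -0.938.
Transform to A's frame with the inverse velocity-addition law: u' = (u − v)/(1 − uv/c²), taking u = β_B and v = β_A.
u' = (-0.938 − 0.818) / (1 − (0.818)(-0.938)) = -1.7560/1.7673 = -0.9936.

-0.994c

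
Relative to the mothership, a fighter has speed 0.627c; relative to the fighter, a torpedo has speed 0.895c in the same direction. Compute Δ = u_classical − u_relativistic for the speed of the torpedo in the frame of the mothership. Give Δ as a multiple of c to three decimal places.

Galilean: u_cl = 0.895 + 0.627 = 1.5220.
Relativistic: u_rel = (0.895 + 0.627) / (1 + 0.895·0.627) = 1.5220/1.5612 = 0.9749.
Δ = 1.5220 − 0.9749 = 0.5471.
(The classical prediction exceeds c; the relativistic result does not.)

Δ = 0.547c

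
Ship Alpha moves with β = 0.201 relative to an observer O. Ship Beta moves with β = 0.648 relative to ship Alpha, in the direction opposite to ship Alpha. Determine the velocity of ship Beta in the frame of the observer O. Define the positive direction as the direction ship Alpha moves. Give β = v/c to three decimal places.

With v = 0.201 and u' = -0.648 (in units of c),
u = (u' + v)/(1 + u'v/c²):
u = (-0.648 + 0.201) / (1 + (-0.648)·0.201) = -0.4470/0.8698 = -0.5139

β = -0.514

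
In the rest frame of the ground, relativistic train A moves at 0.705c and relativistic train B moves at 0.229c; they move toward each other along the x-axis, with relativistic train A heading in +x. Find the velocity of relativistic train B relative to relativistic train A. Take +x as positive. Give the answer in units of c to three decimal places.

β_A = 0.705, β_B = -0.229.
Transform to A's frame with the inverse velocity-addition law: u' = (u − v)/(1 − uv/c²), taking u = β_B and v = β_A.
u' = (-0.229 − 0.705) / (1 − (0.705)(-0.229)) = -0.9340/1.1614 = -0.8042.

-0.804c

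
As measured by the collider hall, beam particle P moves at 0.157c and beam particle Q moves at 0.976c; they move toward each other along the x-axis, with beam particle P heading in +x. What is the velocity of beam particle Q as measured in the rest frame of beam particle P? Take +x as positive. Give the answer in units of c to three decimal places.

-0.982c

β_A = 0.157, β_B = -0.976.
Transform to A's frame with the inverse velocity-addition law: u' = (u − v)/(1 − uv/c²), taking u = β_B and v = β_A.
u' = (-0.976 − 0.157) / (1 − (0.157)(-0.976)) = -1.1330/1.1532 = -0.9825.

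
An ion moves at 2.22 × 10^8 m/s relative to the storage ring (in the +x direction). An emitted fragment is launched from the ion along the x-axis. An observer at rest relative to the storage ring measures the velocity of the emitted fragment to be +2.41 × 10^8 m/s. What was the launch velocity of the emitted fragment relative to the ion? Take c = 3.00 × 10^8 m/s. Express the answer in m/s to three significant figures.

v = 0.740c, u = 0.803c.
Invert the composition law: u' = (u − v)/(1 − uv/c²).
u' = (0.803 − 0.740) / (1 − (0.803)(0.740)) = 0.0633/0.4055 = 0.1562.
u' = 0.1562 × 3.00 × 10^8 m/s.

+4.69 × 10^7 m/s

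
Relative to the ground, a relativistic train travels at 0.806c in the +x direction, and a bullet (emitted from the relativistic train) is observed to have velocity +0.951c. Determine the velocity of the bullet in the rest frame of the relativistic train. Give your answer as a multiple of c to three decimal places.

Invert the composition law: u' = (u − v)/(1 − uv/c²).
u' = (0.951 − 0.806) / (1 − (0.951)(0.806)) = 0.1450/0.2335 = 0.6210.

+0.621c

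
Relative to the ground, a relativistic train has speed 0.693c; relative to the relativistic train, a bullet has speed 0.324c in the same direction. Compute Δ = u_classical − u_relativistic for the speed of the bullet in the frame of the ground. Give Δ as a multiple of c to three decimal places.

Δ = 0.186c

Galilean: u_cl = 0.324 + 0.693 = 1.0170.
Relativistic: u_rel = (0.324 + 0.693) / (1 + 0.324·0.693) = 1.0170/1.2245 = 0.8305.
Δ = 1.0170 − 0.8305 = 0.1865.
(The classical prediction exceeds c; the relativistic result does not.)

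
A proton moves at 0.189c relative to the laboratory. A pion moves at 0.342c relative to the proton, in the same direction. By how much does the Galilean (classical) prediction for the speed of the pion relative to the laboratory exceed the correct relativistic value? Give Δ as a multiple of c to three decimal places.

Δ = 0.032c

Galilean: u_cl = 0.342 + 0.189 = 0.5310.
Relativistic: u_rel = (0.342 + 0.189) / (1 + 0.342·0.189) = 0.5310/1.0646 = 0.4988.
Δ = 0.5310 − 0.4988 = 0.0322.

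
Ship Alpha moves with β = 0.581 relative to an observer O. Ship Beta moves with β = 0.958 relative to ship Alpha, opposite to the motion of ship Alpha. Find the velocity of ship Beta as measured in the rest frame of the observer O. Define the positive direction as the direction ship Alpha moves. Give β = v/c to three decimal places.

With v = 0.581 and u' = -0.958 (in units of c),
u = (u' + v)/(1 + u'v/c²):
u = (-0.958 + 0.581) / (1 + (-0.958)·0.581) = -0.3770/0.4434 = -0.8502
(Galilean addition would give -0.377c.)

β = -0.850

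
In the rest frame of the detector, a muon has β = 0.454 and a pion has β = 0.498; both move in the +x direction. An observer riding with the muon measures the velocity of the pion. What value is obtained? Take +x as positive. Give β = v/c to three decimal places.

β = +0.057

β_A = 0.454, β_B = 0.498.
Transform to A's frame with the inverse velocity-addition law: u' = (u − v)/(1 − uv/c²), taking u = β_B and v = β_A.
u' = (0.498 − 0.454) / (1 − (0.454)(0.498)) = 0.0440/0.7739 = 0.0569.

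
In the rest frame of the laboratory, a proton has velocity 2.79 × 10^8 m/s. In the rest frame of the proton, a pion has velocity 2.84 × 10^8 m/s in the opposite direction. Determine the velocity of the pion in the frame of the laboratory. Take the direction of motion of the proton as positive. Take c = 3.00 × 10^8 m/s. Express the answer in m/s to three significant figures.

-4.18 × 10^7 m/s

In units of c (dividing by 3.00 × 10^8 m/s): v = 0.930, u' = -0.947.
u = (u' + v)/(1 + u'v/c²):
u = (-0.947 + 0.930) / (1 + (-0.947)·0.930) = -0.0167/0.1196 = -0.1394
(Galilean addition would give -0.017c.)
Converting back: u = -0.1394 × 3.00 × 10^8 m/s.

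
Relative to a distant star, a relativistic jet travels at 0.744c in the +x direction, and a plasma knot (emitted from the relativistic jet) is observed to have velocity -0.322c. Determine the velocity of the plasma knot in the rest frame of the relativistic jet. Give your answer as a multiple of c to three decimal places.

Invert the composition law: u' = (u − v)/(1 − uv/c²).
u' = (-0.322 − 0.744) / (1 − (-0.322)(0.744)) = -1.0660/1.2396 = -0.8600.

-0.860c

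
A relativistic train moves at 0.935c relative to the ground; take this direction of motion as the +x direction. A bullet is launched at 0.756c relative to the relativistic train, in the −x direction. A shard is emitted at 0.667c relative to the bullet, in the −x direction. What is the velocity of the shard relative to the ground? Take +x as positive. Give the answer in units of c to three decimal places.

-0.095c

Apply u = (u' + v)/(1 + u'v/c²) successively, working outward toward the ground.
Start: velocity of the relativistic train relative to the ground = 0.9350c.
Compose with the bullet (u' = -0.756 in the relativistic train frame): u_1 = (-0.756 + 0.935) / (1 + (-0.756)·0.935) = 0.1790/0.2931 = 0.6106.
Compose with the shard (u' = -0.667 in the bullet frame): u_2 = (-0.667 + 0.611) / (1 + (-0.667)·0.611) = -0.0564/0.5927 = -0.0951.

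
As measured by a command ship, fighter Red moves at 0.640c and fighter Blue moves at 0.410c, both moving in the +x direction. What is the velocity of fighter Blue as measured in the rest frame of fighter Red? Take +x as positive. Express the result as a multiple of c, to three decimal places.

-0.312c

β_A = 0.640, β_B = 0.410.
Transform to A's frame with the inverse velocity-addition law: u' = (u − v)/(1 − uv/c²), taking u = β_B and v = β_A.
u' = (0.410 − 0.640) / (1 − (0.640)(0.410)) = -0.2300/0.7376 = -0.3118.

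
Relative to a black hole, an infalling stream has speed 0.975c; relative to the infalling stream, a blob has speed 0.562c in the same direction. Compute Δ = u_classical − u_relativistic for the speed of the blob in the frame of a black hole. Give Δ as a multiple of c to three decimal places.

Δ = 0.544c

Galilean: u_cl = 0.562 + 0.975 = 1.5370.
Relativistic: u_rel = (0.562 + 0.975) / (1 + 0.562·0.975) = 1.5370/1.5479 = 0.9929.
Δ = 1.5370 − 0.9929 = 0.5441.
(The classical prediction exceeds c; the relativistic result does not.)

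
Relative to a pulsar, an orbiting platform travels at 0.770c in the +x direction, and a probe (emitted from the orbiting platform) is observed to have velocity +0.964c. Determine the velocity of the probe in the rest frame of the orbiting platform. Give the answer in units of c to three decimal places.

+0.753c

Invert the composition law: u' = (u − v)/(1 − uv/c²).
u' = (0.964 − 0.770) / (1 − (0.964)(0.770)) = 0.1940/0.2577 = 0.7528.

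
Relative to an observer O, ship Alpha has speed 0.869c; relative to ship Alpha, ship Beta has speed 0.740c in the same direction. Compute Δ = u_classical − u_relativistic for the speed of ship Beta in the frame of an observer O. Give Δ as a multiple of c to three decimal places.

Galilean: u_cl = 0.740 + 0.869 = 1.6090.
Relativistic: u_rel = (0.740 + 0.869) / (1 + 0.740·0.869) = 1.6090/1.6431 = 0.9793.
Δ = 1.6090 − 0.9793 = 0.6297.
(The classical prediction exceeds c; the relativistic result does not.)

Δ = 0.630c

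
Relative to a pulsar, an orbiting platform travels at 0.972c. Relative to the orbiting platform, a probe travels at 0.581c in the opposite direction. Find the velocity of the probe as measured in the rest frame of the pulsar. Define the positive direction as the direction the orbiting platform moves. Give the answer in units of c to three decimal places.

With v = 0.972 and u' = -0.581 (in units of c),
u = (u' + v)/(1 + u'v/c²):
u = (-0.581 + 0.972) / (1 + (-0.581)·0.972) = 0.3910/0.4353 = 0.8983

+0.898c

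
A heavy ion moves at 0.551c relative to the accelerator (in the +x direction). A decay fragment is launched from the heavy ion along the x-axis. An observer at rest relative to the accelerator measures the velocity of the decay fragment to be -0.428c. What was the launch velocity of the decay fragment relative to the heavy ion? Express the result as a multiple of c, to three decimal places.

Invert the composition law: u' = (u − v)/(1 − uv/c²).
u' = (-0.428 − 0.551) / (1 − (-0.428)(0.551)) = -0.9790/1.2358 = -0.7922.

-0.792c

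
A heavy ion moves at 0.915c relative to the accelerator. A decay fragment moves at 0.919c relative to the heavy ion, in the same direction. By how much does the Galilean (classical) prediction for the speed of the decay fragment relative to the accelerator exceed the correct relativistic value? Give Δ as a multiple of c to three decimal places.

Galilean: u_cl = 0.919 + 0.915 = 1.8340.
Relativistic: u_rel = (0.919 + 0.915) / (1 + 0.919·0.915) = 1.8340/1.8409 = 0.9963.
Δ = 1.8340 − 0.9963 = 0.8377.
(The classical prediction exceeds c; the relativistic result does not.)

Δ = 0.838c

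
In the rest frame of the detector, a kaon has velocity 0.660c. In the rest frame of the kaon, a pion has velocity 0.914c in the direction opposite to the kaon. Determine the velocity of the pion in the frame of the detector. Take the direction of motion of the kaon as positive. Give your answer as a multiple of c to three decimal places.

With v = 0.660 and u' = -0.914 (in units of c),
u = (u' + v)/(1 + u'v/c²):
u = (-0.914 + 0.660) / (1 + (-0.914)·0.660) = -0.2540/0.3968 = -0.6402

-0.640c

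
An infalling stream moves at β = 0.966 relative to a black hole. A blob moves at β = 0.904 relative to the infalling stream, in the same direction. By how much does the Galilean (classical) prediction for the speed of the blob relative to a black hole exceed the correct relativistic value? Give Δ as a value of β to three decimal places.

Δ = 0.872

Galilean: u_cl = 0.904 + 0.966 = 1.8700.
Relativistic: u_rel = (0.904 + 0.966) / (1 + 0.904·0.966) = 1.8700/1.8733 = 0.9983.
Δ = 1.8700 − 0.9983 = 0.8717.
(The classical prediction exceeds c; the relativistic result does not.)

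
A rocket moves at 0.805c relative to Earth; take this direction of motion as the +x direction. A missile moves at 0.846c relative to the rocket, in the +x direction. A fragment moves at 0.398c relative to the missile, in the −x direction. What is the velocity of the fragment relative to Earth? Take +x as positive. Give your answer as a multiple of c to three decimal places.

+0.959c

Apply u = (u' + v)/(1 + u'v/c²) successively, working outward toward Earth.
Start: velocity of the rocket relative to Earth = 0.8050c.
Compose with the missile (u' = 0.846 in the rocket frame): u_1 = (0.846 + 0.805) / (1 + 0.846·0.805) = 1.6510/1.6810 = 0.9821.
Compose with the fragment (u' = -0.398 in the missile frame): u_2 = (-0.398 + 0.982) / (1 + (-0.398)·0.982) = 0.5841/0.6091 = 0.9590.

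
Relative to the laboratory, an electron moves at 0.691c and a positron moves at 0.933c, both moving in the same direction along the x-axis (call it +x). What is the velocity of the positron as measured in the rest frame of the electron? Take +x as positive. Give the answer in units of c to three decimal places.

+0.681c

β_A = 0.691, β_B = 0.933.
Transform to A's frame with the inverse velocity-addition law: u' = (u − v)/(1 − uv/c²), taking u = β_B and v = β_A.
u' = (0.933 − 0.691) / (1 − (0.691)(0.933)) = 0.2420/0.3553 = 0.6811.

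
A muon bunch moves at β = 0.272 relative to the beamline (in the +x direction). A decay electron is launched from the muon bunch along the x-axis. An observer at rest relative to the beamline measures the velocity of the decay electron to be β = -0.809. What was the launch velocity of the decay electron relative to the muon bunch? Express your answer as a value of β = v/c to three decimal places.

β = -0.886

Invert the composition law: u' = (u − v)/(1 − uv/c²).
u' = (-0.809 − 0.272) / (1 − (-0.809)(0.272)) = -1.0810/1.2200 = -0.8860.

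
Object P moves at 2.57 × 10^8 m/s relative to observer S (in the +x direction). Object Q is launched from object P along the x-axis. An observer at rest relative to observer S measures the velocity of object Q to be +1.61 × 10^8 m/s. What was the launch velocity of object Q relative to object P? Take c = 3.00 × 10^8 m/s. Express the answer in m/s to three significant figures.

v = 0.857c, u = 0.537c.
Invert the composition law: u' = (u − v)/(1 − uv/c²).
u' = (0.537 − 0.857) / (1 − (0.537)(0.857)) = -0.3200/0.5403 = -0.5923.
u' = -0.5923 × 3.00 × 10^8 m/s.

-1.78 × 10^8 m/s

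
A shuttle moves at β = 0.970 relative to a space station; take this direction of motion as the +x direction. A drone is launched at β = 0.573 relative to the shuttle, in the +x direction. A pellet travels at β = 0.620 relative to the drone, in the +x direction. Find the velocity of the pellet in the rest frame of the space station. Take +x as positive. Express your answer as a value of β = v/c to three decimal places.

β = 0.998

Apply u = (u' + v)/(1 + u'v/c²) successively, working outward toward the space station.
Start: velocity of the shuttle relative to the space station = 0.9700c.
Compose with the drone (u' = 0.573 in the shuttle frame): u_1 = (0.573 + 0.970) / (1 + 0.573·0.970) = 1.5430/1.5558 = 0.9918.
Compose with the pellet (u' = 0.620 in the drone frame): u_2 = (0.620 + 0.992) / (1 + 0.620·0.992) = 1.6118/1.6149 = 0.9981.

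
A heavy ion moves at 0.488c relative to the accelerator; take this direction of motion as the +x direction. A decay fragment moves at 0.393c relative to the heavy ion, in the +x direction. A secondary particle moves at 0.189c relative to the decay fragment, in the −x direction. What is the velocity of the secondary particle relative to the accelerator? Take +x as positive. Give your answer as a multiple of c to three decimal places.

Apply u = (u' + v)/(1 + u'v/c²) successively, working outward toward the accelerator.
Start: velocity of the heavy ion relative to the accelerator = 0.4880c.
Compose with the decay fragment (u' = 0.393 in the heavy ion frame): u_1 = (0.393 + 0.488) / (1 + 0.393·0.488) = 0.8810/1.1918 = 0.7392.
Compose with the secondary particle (u' = -0.189 in the decay fragment frame): u_2 = (-0.189 + 0.739) / (1 + (-0.189)·0.739) = 0.5502/0.8603 = 0.6396.

+0.640c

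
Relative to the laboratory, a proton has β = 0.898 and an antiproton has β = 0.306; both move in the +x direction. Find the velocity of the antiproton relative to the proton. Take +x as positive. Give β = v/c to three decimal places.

β_A = 0.898, β_B = 0.306.
Transform to A's frame with the inverse velocity-addition law: u' = (u − v)/(1 − uv/c²), taking u = β_B and v = β_A.
u' = (0.306 − 0.898) / (1 − (0.898)(0.306)) = -0.5920/0.7252 = -0.8163.

β = -0.816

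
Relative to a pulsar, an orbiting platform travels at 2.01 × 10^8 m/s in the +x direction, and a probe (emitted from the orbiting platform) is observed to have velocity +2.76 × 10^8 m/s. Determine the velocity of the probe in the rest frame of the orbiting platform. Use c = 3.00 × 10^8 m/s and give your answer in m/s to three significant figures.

+1.96 × 10^8 m/s

v = 0.670c, u = 0.920c.
Invert the composition law: u' = (u − v)/(1 − uv/c²).
u' = (0.920 − 0.670) / (1 − (0.920)(0.670)) = 0.2500/0.3836 = 0.6517.
u' = 0.6517 × 3.00 × 10^8 m/s.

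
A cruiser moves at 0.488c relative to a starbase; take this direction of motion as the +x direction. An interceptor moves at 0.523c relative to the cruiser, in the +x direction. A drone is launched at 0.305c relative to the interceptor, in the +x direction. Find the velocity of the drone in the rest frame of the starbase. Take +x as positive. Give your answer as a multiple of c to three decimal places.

Apply u = (u' + v)/(1 + u'v/c²) successively, working outward toward the starbase.
Start: velocity of the cruiser relative to the starbase = 0.4880c.
Compose with the interceptor (u' = 0.523 in the cruiser frame): u_1 = (0.523 + 0.488) / (1 + 0.523·0.488) = 1.0110/1.2552 = 0.8054.
Compose with the drone (u' = 0.305 in the interceptor frame): u_2 = (0.305 + 0.805) / (1 + 0.305·0.805) = 1.1104/1.2457 = 0.8914.

0.891c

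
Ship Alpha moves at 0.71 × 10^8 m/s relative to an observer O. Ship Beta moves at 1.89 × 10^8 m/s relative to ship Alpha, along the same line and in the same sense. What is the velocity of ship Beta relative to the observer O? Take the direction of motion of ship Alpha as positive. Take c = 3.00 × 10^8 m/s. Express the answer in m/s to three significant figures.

2.26 × 10^8 m/s

In units of c (dividing by 3.00 × 10^8 m/s): v = 0.237, u' = 0.630.
u = (u' + v)/(1 + u'v/c²):
u = (0.630 + 0.237) / (1 + 0.630·0.237) = 0.8667/1.1491 = 0.7542
(Galilean addition would give +0.867c.)
Converting back: u = 0.7542 × 3.00 × 10^8 m/s.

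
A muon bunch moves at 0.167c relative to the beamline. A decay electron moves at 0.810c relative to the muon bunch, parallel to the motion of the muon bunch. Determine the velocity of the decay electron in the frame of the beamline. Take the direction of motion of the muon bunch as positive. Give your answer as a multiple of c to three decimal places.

0.861c

With v = 0.167 and u' = 0.810 (in units of c),
u = (u' + v)/(1 + u'v/c²):
u = (0.810 + 0.167) / (1 + 0.810·0.167) = 0.9770/1.1353 = 0.8606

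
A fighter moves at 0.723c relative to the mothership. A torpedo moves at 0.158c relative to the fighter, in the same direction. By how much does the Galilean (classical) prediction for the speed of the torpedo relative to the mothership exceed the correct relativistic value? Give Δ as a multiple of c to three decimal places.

Δ = 0.090c

Galilean: u_cl = 0.158 + 0.723 = 0.8810.
Relativistic: u_rel = (0.158 + 0.723) / (1 + 0.158·0.723) = 0.8810/1.1142 = 0.7907.
Δ = 0.8810 − 0.7907 = 0.0903.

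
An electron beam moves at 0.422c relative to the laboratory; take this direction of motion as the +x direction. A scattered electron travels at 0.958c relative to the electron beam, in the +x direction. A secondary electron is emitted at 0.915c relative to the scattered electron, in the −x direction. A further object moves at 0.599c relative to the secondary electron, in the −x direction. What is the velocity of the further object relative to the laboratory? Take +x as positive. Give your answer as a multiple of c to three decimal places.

Apply u = (u' + v)/(1 + u'v/c²) successively, working outward toward the laboratory.
Start: velocity of the electron beam relative to the laboratory = 0.4220c.
Compose with the scattered electron (u' = 0.958 in the electron beam frame): u_1 = (0.958 + 0.422) / (1 + 0.958·0.422) = 1.3800/1.4043 = 0.9827.
Compose with the secondary electron (u' = -0.915 in the scattered electron frame): u_2 = (-0.915 + 0.983) / (1 + (-0.915)·0.983) = 0.0677/0.1008 = 0.6716.
Compose with the further object (u' = -0.599 in the secondary electron frame): u_3 = (-0.599 + 0.672) / (1 + (-0.599)·0.672) = 0.0726/0.5977 = 0.1215.

+0.122c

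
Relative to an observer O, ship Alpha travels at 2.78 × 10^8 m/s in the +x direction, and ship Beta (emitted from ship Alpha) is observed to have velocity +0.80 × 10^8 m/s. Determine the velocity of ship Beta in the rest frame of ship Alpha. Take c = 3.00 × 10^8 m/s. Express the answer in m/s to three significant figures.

-2.63 × 10^8 m/s

v = 0.927c, u = 0.267c.
Invert the composition law: u' = (u − v)/(1 − uv/c²).
u' = (0.267 − 0.927) / (1 − (0.267)(0.927)) = -0.6600/0.7529 = -0.8766.
u' = -0.8766 × 3.00 × 10^8 m/s.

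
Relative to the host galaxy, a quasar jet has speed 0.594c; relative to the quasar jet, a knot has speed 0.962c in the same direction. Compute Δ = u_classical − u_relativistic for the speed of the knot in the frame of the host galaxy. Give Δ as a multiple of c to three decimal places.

Δ = 0.566c

Galilean: u_cl = 0.962 + 0.594 = 1.5560.
Relativistic: u_rel = (0.962 + 0.594) / (1 + 0.962·0.594) = 1.5560/1.5714 = 0.9902.
Δ = 1.5560 − 0.9902 = 0.5658.
(The classical prediction exceeds c; the relativistic result does not.)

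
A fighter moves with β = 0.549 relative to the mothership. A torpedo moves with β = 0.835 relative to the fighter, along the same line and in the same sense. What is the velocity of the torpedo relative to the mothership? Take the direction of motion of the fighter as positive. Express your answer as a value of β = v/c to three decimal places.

With v = 0.549 and u' = 0.835 (in units of c),
u = (u' + v)/(1 + u'v/c²):
u = (0.835 + 0.549) / (1 + 0.835·0.549) = 1.3840/1.4584 = 0.9490
(Galilean addition would give +1.384c, exceeding c.)

β = 0.949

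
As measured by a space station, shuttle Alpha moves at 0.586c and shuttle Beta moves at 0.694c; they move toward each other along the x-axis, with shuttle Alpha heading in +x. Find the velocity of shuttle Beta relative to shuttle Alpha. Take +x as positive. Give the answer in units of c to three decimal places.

-0.910c

β_A = 0.586, β_B = -0.694.
Transform to A's frame with the inverse velocity-addition law: u' = (u − v)/(1 − uv/c²), taking u = β_B and v = β_A.
u' = (-0.694 − 0.586) / (1 − (0.586)(-0.694)) = -1.2800/1.4067 = -0.9099.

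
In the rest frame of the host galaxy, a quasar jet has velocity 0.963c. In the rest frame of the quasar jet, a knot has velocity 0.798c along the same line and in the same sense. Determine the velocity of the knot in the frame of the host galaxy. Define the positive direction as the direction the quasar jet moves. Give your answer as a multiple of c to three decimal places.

0.996c

With v = 0.963 and u' = 0.798 (in units of c),
u = (u' + v)/(1 + u'v/c²):
u = (0.798 + 0.963) / (1 + 0.798·0.963) = 1.7610/1.7685 = 0.9958
(Galilean addition would give +1.761c, exceeding c.)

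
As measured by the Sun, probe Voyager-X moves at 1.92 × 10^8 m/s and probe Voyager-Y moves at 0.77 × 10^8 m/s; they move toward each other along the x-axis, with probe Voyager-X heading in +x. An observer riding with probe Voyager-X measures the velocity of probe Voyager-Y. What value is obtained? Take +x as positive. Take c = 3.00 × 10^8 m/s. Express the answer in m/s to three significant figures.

β_A = 0.640, β_B = -0.257 (dividing each by c = 3.00 × 10^8 m/s).
Transform to A's frame with the inverse velocity-addition law: u' = (u − v)/(1 − uv/c²), taking u = β_B and v = β_A.
u' = (-0.257 − 0.640) / (1 − (0.640)(-0.257)) = -0.8967/1.1643 = -0.7702.
u' = -0.7702 × 3.00 × 10^8 m/s.

-2.31 × 10^8 m/s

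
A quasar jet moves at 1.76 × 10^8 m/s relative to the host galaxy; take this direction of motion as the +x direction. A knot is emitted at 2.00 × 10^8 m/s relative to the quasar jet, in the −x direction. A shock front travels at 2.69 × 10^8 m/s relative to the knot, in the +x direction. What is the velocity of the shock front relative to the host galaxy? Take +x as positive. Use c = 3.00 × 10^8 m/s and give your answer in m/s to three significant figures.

+2.60 × 10^8 m/s

Apply u = (u' + v)/(1 + u'v/c²) successively, working outward toward the host galaxy.
(Dividing each given speed by c = 3.00 × 10^8 m/s to work in units of c.)
Start: velocity of the quasar jet relative to the host galaxy = 0.5867c.
Compose with the knot (u' = -0.667 in the quasar jet frame): u_1 = (-0.667 + 0.587) / (1 + (-0.667)·0.587) = -0.0800/0.6089 = -0.1314.
Compose with the shock front (u' = 0.897 in the knot frame): u_2 = (0.897 + (-0.131)) / (1 + 0.897·(-0.131)) = 0.7653/0.8822 = 0.8675.
So u = 0.8675 × 3.00 × 10^8 m/s.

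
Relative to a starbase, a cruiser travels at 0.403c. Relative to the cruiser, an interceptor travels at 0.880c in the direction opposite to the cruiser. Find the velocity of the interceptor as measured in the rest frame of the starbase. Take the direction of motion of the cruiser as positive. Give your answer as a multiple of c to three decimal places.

With v = 0.403 and u' = -0.880 (in units of c),
u = (u' + v)/(1 + u'v/c²):
u = (-0.880 + 0.403) / (1 + (-0.880)·0.403) = -0.4770/0.6454 = -0.7391
(Galilean addition would give -0.477c.)

-0.739c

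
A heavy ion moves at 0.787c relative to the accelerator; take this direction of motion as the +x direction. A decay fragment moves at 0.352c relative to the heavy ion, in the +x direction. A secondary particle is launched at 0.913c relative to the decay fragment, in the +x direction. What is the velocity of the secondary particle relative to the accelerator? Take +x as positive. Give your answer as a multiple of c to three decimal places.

Apply u = (u' + v)/(1 + u'v/c²) successively, working outward toward the accelerator.
Start: velocity of the heavy ion relative to the accelerator = 0.7870c.
Compose with the decay fragment (u' = 0.352 in the heavy ion frame): u_1 = (0.352 + 0.787) / (1 + 0.352·0.787) = 1.1390/1.2770 = 0.8919.
Compose with the secondary particle (u' = 0.913 in the decay fragment frame): u_2 = (0.913 + 0.892) / (1 + 0.913·0.892) = 1.8049/1.8143 = 0.9948.

0.995c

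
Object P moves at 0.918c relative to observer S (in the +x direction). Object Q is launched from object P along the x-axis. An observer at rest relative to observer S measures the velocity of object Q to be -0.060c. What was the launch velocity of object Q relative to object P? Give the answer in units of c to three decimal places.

Invert the composition law: u' = (u − v)/(1 − uv/c²).
u' = (-0.060 − 0.918) / (1 − (-0.060)(0.918)) = -0.9780/1.0551 = -0.9269.

-0.927c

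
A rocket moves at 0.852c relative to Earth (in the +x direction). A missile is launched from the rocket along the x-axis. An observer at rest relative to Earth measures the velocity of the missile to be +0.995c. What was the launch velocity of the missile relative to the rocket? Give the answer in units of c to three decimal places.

+0.939c

Invert the composition law: u' = (u − v)/(1 − uv/c²).
u' = (0.995 − 0.852) / (1 − (0.995)(0.852)) = 0.1430/0.1523 = 0.9392.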